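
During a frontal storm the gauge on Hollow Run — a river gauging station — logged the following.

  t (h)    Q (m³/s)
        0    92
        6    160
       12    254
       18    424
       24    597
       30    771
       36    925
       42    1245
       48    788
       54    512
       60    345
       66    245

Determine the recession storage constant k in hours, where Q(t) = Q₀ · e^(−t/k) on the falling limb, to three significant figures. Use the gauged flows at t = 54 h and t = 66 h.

On the falling limb, Q drops from 512 to 245 m³/s between t = 54 h and t = 66 h (Δt = 12 h).
k = −Δt / ln(Q₂/Q₁) = −12 / ln(245/512) = 16.3 h.

k ≈ 16.3 h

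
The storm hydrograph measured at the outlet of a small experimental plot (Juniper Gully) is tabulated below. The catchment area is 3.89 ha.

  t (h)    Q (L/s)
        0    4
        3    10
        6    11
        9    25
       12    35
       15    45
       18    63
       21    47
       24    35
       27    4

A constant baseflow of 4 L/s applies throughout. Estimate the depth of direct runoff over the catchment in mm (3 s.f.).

d ≈ 66.4 mm

Direct runoff: 0.0, 6.0, 7.0, 21.0, 31.0, 41.0, 59.0, 43.0, 31.0, 0.0 L/s; ΣQ_DR = 239.0 L/s.
V = ΣQ_DR · Δt = 239.0 × 10800 s = 2.581 × 10^6 L.
Over A = 3.89 ha, depth = V / A = 66.4 mm.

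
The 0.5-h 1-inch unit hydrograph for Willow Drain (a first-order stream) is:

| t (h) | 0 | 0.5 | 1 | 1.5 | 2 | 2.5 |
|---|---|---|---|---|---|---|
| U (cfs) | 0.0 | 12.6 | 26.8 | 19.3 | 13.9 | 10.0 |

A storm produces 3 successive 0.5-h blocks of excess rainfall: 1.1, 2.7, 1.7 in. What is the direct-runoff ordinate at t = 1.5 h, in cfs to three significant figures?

By discrete convolution, Q_j = Σ (P_i / 1 in) · U_{j−i}.
At t = 1.5 h (j=3): Q = (1.1/1)·19.3 + (2.7/1)·26.8 + (1.7/1)·12.6 = 115 cfs.

Q ≈ 115 cfs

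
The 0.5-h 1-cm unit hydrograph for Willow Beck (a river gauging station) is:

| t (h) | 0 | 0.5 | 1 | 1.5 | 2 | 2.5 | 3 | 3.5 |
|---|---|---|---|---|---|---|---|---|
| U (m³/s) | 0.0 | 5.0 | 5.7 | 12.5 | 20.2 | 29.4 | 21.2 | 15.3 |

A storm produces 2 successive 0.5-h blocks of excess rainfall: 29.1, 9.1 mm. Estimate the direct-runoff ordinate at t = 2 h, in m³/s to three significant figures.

Q ≈ 70.2 m³/s

By discrete convolution, Q_j = Σ (P_i / 10 mm) · U_{j−i}.
At t = 2 h (j=4): Q = (29.1/10)·20.2 + (9.1/10)·12.5 = 70.2 m³/s.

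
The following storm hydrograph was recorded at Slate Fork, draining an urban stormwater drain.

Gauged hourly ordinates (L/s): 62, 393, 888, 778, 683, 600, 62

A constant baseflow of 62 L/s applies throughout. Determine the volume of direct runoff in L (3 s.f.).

Direct-runoff ordinates (Q − Q_b): 0.0, 331.0, 826.0, 716.0, 621.0, 538.0, 0.0 L/s.
ΣQ_DR = 3032 L/s.
With Δt = 1 h = 3600 s, V = ΣQ_DR · Δt = 3032 × 3600 = 1.09 × 10^7 L.

V ≈ 1.09 × 10^7 L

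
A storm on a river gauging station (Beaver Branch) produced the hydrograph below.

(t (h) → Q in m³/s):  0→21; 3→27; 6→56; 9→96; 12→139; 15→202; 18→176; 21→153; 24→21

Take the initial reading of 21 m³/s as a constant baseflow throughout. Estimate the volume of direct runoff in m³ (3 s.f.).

Direct-runoff ordinates (Q − Q_b): 0.0, 6.0, 35.0, 75.0, 118.0, 181.0, 155.0, 132.0, 0.0 m³/s.
ΣQ_DR = 702.0 m³/s.
With Δt = 3 h = 10800 s, V = ΣQ_DR · Δt = 702.0 × 10800 = 7.58 × 10^6 m³.

V ≈ 7.58 × 10^6 m³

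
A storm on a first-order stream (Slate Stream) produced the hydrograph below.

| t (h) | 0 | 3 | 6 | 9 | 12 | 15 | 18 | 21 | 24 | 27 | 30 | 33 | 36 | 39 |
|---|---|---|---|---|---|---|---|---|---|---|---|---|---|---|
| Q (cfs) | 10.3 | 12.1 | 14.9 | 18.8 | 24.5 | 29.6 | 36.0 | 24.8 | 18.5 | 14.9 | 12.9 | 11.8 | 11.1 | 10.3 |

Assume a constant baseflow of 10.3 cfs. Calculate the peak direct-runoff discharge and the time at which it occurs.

Q_p = 25.7 cfs at t = 18 h

Subtracting baseflow gives direct-runoff ordinates: 0.0, 1.8, 4.6, 8.5, 14.2, 19.3, 25.7, 14.5, 8.2, 4.6, 2.6, 1.5, 0.8, 0.0 cfs.
The maximum is 25.7 cfs, occurring at the reading for t = 18 h.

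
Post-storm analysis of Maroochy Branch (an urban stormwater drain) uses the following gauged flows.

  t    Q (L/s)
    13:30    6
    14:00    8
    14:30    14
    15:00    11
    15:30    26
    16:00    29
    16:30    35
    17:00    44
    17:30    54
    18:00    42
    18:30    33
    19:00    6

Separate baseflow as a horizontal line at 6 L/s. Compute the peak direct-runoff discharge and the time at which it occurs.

Subtracting baseflow gives direct-runoff ordinates: 0.0, 2.0, 8.0, 5.0, 20.0, 23.0, 29.0, 38.0, 48.0, 36.0, 27.0, 0.0 L/s.
The maximum is 48.0 L/s, occurring at the reading for t = 17:30.

Q_p = 48.0 L/s at t = 17:30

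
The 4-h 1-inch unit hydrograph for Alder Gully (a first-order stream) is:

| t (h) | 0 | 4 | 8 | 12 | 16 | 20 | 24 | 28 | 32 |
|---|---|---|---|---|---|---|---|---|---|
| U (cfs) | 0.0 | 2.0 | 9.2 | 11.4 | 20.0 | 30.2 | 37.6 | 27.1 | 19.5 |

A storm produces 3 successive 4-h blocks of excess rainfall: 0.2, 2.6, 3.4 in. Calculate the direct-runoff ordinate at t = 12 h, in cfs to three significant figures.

Q ≈ 33.0 cfs

By discrete convolution, Q_j = Σ (P_i / 1 in) · U_{j−i}.
At t = 12 h (j=3): Q = (0.2/1)·11.4 + (2.6/1)·9.2 + (3.4/1)·2.0 = 33.0 cfs.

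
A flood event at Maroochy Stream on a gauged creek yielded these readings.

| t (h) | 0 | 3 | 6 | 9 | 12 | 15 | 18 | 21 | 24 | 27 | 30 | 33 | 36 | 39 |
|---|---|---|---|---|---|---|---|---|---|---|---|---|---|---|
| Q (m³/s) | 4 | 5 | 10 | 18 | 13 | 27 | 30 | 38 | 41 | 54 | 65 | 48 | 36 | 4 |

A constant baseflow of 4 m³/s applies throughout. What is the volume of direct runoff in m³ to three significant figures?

V ≈ 3.64 × 10^6 m³

Direct-runoff ordinates (Q − Q_b): 0.0, 1.0, 6.0, 14.0, 9.0, 23.0, 26.0, 34.0, 37.0, 50.0, 61.0, 44.0, 32.0, 0.0 m³/s.
ΣQ_DR = 337.0 m³/s.
With Δt = 3 h = 10800 s, V = ΣQ_DR · Δt = 337.0 × 10800 = 3.64 × 10^6 m³.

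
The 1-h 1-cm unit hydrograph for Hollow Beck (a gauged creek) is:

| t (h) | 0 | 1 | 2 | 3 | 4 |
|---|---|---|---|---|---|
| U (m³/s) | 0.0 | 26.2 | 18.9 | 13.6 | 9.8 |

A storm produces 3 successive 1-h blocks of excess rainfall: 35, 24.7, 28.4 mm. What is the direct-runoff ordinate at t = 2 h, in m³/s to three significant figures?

By discrete convolution, Q_j = Σ (P_i / 10 mm) · U_{j−i}.
At t = 2 h (j=2): Q = (35/10)·18.9 + (24.7/10)·26.2 + (28.4/10)·0.0 = 131 m³/s.

Q ≈ 131 m³/s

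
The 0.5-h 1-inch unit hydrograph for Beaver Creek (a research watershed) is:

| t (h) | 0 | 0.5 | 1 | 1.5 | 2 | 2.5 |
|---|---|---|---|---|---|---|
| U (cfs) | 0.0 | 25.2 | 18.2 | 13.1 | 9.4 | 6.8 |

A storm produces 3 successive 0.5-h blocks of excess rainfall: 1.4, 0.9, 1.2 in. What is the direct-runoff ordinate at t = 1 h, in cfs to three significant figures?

Q ≈ 48.2 cfs

By discrete convolution, Q_j = Σ (P_i / 1 in) · U_{j−i}.
At t = 1 h (j=2): Q = (1.4/1)·18.2 + (0.9/1)·25.2 + (1.2/1)·0.0 = 48.2 cfs.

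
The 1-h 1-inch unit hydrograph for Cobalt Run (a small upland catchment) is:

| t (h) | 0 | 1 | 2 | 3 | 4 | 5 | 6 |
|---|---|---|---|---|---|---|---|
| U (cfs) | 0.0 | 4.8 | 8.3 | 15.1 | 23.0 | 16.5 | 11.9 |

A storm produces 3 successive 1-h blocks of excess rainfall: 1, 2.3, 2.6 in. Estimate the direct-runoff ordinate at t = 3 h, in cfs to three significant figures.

By discrete convolution, Q_j = Σ (P_i / 1 in) · U_{j−i}.
At t = 3 h (j=3): Q = (1/1)·15.1 + (2.3/1)·8.3 + (2.6/1)·4.8 = 46.7 cfs.

Q ≈ 46.7 cfs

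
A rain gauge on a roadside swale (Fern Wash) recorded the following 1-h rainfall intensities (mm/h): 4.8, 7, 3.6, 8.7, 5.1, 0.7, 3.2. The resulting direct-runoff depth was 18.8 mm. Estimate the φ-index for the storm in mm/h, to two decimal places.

Only the 6 blocks with intensity above φ contribute runoff: 4.8, 7, 3.6, 8.7, 5.1, 3.2 mm/h.
Σ(I−φ)·Δt = d  ⇒  (4.8+7+3.6+8.7+5.1+3.2 − 6φ)·1 = 18.8
φ = (32.40 − 18.8/1) / 6 = 2.27 mm/h.

φ ≈ 2.27 mm/h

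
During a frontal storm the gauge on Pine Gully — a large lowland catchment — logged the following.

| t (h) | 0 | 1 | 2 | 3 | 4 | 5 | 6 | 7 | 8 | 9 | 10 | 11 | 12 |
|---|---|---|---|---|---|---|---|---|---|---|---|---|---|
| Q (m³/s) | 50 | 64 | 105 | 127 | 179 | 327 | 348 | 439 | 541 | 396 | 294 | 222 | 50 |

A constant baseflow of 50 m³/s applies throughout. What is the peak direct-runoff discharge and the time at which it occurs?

Q_p = 491.0 m³/s at t = 8 h

Subtracting baseflow gives direct-runoff ordinates: 0.0, 14.0, 55.0, 77.0, 129.0, 277.0, 298.0, 389.0, 491.0, 346.0, 244.0, 172.0, 0.0 m³/s.
The maximum is 491.0 m³/s, occurring at the reading for t = 8 h.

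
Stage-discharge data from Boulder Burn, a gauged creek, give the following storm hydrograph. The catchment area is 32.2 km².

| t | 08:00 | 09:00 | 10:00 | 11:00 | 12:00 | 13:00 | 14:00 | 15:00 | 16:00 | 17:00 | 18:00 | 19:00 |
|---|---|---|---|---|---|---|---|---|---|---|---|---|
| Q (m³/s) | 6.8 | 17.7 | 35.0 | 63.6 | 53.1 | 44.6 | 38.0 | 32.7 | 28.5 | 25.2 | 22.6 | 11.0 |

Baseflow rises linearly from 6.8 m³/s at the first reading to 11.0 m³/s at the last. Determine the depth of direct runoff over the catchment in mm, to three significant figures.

d ≈ 30.4 mm

Direct runoff: 0.00, 10.52, 27.44, 55.65, 44.77, 35.89, 28.91, 23.23, 18.65, 14.96, 11.98, 0.00 m³/s; ΣQ_DR = 272.0 m³/s.
V = ΣQ_DR · Δt = 272.0 × 3600 s = 9.792 × 10^5 m³.
Over A = 32.2 km², depth = V / A = 30.4 mm.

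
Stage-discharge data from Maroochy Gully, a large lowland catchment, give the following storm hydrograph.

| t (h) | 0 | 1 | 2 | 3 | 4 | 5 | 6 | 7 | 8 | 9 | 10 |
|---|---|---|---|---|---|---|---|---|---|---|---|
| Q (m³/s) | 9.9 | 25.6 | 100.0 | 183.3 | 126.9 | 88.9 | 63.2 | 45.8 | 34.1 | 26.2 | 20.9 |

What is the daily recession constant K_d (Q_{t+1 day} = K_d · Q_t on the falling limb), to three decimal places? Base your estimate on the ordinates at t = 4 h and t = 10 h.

Between t = 4 h and t = 10 h the flow falls from 126.9 to 20.9 m³/s over 6×1 h = 6 h.
Per-interval ratio K = (20.9/126.9)^(1/6) = 0.7404; K_d = K^(24/1) = 0.001.

K_d ≈ 0.001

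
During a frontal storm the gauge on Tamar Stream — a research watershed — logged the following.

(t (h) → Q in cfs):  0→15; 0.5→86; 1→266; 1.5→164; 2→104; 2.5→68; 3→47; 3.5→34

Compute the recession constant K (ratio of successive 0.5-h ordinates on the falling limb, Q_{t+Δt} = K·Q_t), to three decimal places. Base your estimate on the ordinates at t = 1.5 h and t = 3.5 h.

K ≈ 0.675

Using the recession-limb readings at t = 1.5 h and t = 3.5 h: Q falls from 164 to 34 cfs over 4 intervals.
K = (Q₂/Q₁)^(1/4) = (34/164)^(1/4) = 0.675.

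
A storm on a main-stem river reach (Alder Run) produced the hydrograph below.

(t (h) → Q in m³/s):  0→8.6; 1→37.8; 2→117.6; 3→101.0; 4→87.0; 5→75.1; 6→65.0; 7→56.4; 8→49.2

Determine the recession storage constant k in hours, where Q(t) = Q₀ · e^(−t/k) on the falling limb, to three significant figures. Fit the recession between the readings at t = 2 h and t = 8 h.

On the falling limb, Q drops from 117.6 to 49.2 m³/s between t = 2 h and t = 8 h (Δt = 6 h).
k = −Δt / ln(Q₂/Q₁) = −6 / ln(49.2/117.6) = 6.89 h.

k ≈ 6.89 h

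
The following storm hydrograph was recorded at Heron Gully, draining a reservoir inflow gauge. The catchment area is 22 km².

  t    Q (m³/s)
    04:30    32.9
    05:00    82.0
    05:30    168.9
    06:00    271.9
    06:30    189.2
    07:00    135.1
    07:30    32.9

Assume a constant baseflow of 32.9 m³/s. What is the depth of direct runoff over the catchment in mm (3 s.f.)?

d ≈ 55.8 mm

Direct runoff: 0.0, 49.1, 136.0, 239.0, 156.3, 102.2, 0.0 m³/s; ΣQ_DR = 682.6 m³/s.
V = ΣQ_DR · Δt = 682.6 × 1800 s = 1.229 × 10^6 m³.
Over A = 22 km², depth = V / A = 55.8 mm.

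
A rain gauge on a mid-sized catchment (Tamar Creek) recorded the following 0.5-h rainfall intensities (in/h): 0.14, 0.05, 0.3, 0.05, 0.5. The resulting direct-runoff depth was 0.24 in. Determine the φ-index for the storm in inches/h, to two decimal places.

Only the 2 blocks with intensity above φ contribute runoff: 0.3, 0.5 in/h.
Σ(I−φ)·Δt = d  ⇒  (0.3+0.5 − 2φ)·0.5 = 0.24
φ = (0.8000 − 0.24/0.5) / 2 = 0.16 in/h.

φ ≈ 0.16 in/h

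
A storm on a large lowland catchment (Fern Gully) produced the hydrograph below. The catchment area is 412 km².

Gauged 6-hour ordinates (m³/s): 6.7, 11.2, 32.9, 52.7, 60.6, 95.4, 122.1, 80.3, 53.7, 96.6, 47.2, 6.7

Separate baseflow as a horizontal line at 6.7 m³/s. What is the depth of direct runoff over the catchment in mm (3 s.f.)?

Direct runoff: 0.0, 4.5, 26.2, 46.0, 53.9, 88.7, 115.4, 73.6, 47.0, 89.9, 40.5, 0.0 m³/s; ΣQ_DR = 585.7 m³/s.
V = ΣQ_DR · Δt = 585.7 × 21600 s = 1.265 × 10^7 m³.
Over A = 412 km², depth = V / A = 30.7 mm.

d ≈ 30.7 mm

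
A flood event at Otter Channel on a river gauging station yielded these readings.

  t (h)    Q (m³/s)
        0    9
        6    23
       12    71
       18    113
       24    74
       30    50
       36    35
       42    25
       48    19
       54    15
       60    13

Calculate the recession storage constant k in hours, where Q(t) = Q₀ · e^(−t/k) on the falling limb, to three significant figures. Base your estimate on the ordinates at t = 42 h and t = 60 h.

k ≈ 27.5 h

On the falling limb, Q drops from 25 to 13 m³/s between t = 42 h and t = 60 h (Δt = 18 h).
k = −Δt / ln(Q₂/Q₁) = −18 / ln(13/25) = 27.5 h.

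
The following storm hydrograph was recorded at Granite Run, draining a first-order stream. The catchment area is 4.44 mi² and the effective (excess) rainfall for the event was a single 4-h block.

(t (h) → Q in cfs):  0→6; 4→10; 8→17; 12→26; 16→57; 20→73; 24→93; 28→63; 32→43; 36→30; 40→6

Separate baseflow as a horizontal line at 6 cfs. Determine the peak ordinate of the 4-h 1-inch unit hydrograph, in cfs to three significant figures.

U_p ≈ 174 cfs

Direct runoff: 0.0, 4.0, 11.0, 20.0, 51.0, 67.0, 87.0, 57.0, 37.0, 24.0, 0.0 cfs; ΣQ_DR = 358.0 cfs, peak = 87.0 cfs.
Runoff depth d = ΣQ_DR·Δt / A = 358.0 × 14400 / (4.44 mi²) = 0.4998 in.
The 1-inch UH is the DRH scaled by (1 in)/d, so U_p = 87.0 × 1/0.4998 = 174 cfs.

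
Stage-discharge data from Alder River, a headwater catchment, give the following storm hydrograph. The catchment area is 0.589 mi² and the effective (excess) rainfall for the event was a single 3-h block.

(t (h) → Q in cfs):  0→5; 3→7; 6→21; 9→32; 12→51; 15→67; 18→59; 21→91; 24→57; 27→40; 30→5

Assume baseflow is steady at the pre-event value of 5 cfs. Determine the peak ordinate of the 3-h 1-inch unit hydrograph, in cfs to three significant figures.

Direct runoff: 0.0, 2.0, 16.0, 27.0, 46.0, 62.0, 54.0, 86.0, 52.0, 35.0, 0.0 cfs; ΣQ_DR = 380.0 cfs, peak = 86.0 cfs.
Runoff depth d = ΣQ_DR·Δt / A = 380.0 × 10800 / (0.589 mi²) = 2.999 in.
The 1-inch UH is the DRH scaled by (1 in)/d, so U_p = 86.0 × 1/2.999 = 28.7 cfs.

U_p ≈ 28.7 cfs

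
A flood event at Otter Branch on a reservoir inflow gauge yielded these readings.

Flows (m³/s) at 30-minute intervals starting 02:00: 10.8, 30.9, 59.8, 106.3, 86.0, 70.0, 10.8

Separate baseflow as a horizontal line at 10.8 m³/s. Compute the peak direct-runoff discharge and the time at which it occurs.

Subtracting baseflow gives direct-runoff ordinates: 0.0, 20.1, 49.0, 95.5, 75.2, 59.2, 0.0 m³/s.
The maximum is 95.5 m³/s, occurring at the reading for t = 03:30.

Q_p = 95.5 m³/s at t = 03:30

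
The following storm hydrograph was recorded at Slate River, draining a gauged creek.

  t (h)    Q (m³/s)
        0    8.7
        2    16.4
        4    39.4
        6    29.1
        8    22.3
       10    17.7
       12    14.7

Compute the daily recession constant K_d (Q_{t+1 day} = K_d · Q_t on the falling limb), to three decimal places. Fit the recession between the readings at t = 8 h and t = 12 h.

Between t = 8 h and t = 12 h the flow falls from 22.3 to 14.7 m³/s over 2×2 h = 4 h.
Per-interval ratio K = (14.7/22.3)^(1/2) = 0.8119; K_d = K^(24/2) = 0.082.

K_d ≈ 0.082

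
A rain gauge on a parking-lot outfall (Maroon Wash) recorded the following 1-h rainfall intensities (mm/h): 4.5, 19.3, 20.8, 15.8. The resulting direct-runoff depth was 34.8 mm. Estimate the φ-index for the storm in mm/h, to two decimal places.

φ ≈ 7.03 mm/h

Only the 3 blocks with intensity above φ contribute runoff: 19.3, 20.8, 15.8 mm/h.
Σ(I−φ)·Δt = d  ⇒  (19.3+20.8+15.8 − 3φ)·1 = 34.8
φ = (55.90 − 34.8/1) / 3 = 7.03 mm/h.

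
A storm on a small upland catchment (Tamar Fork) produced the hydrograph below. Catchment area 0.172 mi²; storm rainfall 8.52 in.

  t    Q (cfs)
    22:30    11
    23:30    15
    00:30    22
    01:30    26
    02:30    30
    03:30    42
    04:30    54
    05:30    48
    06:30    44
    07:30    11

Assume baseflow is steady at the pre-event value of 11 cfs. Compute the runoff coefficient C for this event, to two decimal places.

C ≈ 0.20

ΣQ_DR = 193.0 cfs; V = ΣQ_DR·Δt = 6.948 × 10^5 ft³.
Runoff depth d = V / A = 1.739 in.
C = d / P = 1.739 / 8.52 = 0.20.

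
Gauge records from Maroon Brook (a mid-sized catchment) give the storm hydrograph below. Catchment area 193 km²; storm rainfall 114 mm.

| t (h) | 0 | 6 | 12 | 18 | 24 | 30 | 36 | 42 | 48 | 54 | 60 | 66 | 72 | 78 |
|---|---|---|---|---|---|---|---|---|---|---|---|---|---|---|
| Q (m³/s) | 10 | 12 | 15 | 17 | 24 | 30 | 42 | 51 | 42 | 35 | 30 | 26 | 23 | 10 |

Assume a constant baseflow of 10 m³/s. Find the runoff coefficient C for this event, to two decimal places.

C ≈ 0.22

ΣQ_DR = 227.0 m³/s; V = ΣQ_DR·Δt = 4.903 × 10^6 m³.
Runoff depth d = V / A = 25.41 mm.
C = d / P = 25.41 / 114 = 0.22.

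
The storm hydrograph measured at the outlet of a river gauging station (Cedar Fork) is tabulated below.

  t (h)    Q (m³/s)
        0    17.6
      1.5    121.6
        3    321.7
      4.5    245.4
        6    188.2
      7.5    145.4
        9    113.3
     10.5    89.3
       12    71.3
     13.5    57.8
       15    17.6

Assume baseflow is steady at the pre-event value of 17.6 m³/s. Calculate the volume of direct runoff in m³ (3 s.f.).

V ≈ 6.46 × 10^6 m³

Direct-runoff ordinates (Q − Q_b): 0.0, 104.0, 304.1, 227.8, 170.6, 127.8, 95.7, 71.7, 53.7, 40.2, 0.0 m³/s.
ΣQ_DR = 1196 m³/s.
With Δt = 1.5 h = 5400 s, V = ΣQ_DR · Δt = 1196 × 5400 = 6.46 × 10^6 m³.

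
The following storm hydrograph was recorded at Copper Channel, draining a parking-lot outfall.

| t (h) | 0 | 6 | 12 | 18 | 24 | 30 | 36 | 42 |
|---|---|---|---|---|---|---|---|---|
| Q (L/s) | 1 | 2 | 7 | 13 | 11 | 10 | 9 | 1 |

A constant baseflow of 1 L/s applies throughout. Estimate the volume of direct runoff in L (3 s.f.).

Direct-runoff ordinates (Q − Q_b): 0.0, 1.0, 6.0, 12.0, 10.0, 9.0, 8.0, 0.0 L/s.
ΣQ_DR = 46.00 L/s.
With Δt = 6 h = 21600 s, V = ΣQ_DR · Δt = 46.00 × 21600 = 9.94 × 10^5 L.

V ≈ 9.94 × 10^5 L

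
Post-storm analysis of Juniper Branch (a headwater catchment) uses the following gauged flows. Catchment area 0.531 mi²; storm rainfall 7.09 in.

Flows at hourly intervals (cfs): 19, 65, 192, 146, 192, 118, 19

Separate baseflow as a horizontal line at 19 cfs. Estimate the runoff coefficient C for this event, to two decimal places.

ΣQ_DR = 618.0 cfs; V = ΣQ_DR·Δt = 2.225 × 10^6 ft³.
Runoff depth d = V / A = 1.803 in.
C = d / P = 1.803 / 7.09 = 0.25.

C ≈ 0.25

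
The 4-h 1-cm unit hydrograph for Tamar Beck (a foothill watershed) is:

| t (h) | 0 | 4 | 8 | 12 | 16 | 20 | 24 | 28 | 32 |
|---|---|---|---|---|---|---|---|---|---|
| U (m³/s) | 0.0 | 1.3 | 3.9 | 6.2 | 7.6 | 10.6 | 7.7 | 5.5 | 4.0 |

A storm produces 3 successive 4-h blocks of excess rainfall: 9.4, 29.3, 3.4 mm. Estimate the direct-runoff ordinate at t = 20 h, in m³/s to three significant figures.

By discrete convolution, Q_j = Σ (P_i / 10 mm) · U_{j−i}.
At t = 20 h (j=5): Q = (9.4/10)·10.6 + (29.3/10)·7.6 + (3.4/10)·6.2 = 34.3 m³/s.

Q ≈ 34.3 m³/s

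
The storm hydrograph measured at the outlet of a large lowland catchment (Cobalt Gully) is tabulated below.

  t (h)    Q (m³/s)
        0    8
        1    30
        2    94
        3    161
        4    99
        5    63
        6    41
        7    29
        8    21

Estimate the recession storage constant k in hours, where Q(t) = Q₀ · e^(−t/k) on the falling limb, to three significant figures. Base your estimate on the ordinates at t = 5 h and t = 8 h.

k ≈ 2.73 h

On the falling limb, Q drops from 63 to 21 m³/s between t = 5 h and t = 8 h (Δt = 3 h).
k = −Δt / ln(Q₂/Q₁) = −3 / ln(21/63) = 2.73 h.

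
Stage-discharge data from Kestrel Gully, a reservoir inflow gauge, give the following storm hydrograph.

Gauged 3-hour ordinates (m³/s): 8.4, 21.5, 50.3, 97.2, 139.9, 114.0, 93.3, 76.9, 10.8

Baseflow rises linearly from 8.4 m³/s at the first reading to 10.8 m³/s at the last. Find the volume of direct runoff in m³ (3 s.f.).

V ≈ 5.68 × 10^6 m³

Direct-runoff ordinates (Q − Q_b): 0.00, 12.80, 41.30, 87.90, 130.30, 104.10, 83.10, 66.40, 0.00 m³/s.
ΣQ_DR = 525.9 m³/s.
With Δt = 3 h = 10800 s, V = ΣQ_DR · Δt = 525.9 × 10800 = 5.68 × 10^6 m³.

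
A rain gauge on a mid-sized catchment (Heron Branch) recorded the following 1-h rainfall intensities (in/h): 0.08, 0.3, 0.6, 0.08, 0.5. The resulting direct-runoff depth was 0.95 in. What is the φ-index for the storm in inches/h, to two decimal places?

Only the 3 blocks with intensity above φ contribute runoff: 0.3, 0.6, 0.5 in/h.
Σ(I−φ)·Δt = d  ⇒  (0.3+0.6+0.5 − 3φ)·1 = 0.95
φ = (1.400 − 0.95/1) / 3 = 0.15 in/h.

φ ≈ 0.15 in/h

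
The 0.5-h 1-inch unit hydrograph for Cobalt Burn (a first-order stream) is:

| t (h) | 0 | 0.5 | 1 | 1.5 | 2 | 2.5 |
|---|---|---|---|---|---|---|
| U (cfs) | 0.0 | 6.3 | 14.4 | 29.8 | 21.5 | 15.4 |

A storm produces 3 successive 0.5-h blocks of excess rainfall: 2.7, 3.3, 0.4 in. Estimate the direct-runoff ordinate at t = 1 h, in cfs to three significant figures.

Q ≈ 59.7 cfs

By discrete convolution, Q_j = Σ (P_i / 1 in) · U_{j−i}.
At t = 1 h (j=2): Q = (2.7/1)·14.4 + (3.3/1)·6.3 + (0.4/1)·0.0 = 59.7 cfs.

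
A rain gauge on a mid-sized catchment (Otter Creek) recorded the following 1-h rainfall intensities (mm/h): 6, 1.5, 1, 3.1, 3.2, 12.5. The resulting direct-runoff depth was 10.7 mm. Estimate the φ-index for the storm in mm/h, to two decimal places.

Only the 2 blocks with intensity above φ contribute runoff: 6, 12.5 mm/h.
Σ(I−φ)·Δt = d  ⇒  (6+12.5 − 2φ)·1 = 10.7
φ = (18.50 − 10.7/1) / 2 = 3.90 mm/h.

φ ≈ 3.90 mm/h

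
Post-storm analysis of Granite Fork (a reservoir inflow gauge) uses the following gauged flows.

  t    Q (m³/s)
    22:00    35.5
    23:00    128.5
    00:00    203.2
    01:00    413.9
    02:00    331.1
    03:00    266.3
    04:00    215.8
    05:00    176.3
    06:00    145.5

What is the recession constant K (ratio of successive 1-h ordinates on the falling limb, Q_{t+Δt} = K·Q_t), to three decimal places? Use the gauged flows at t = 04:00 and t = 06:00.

Using the recession-limb readings at t = 04:00 and t = 06:00: Q falls from 215.8 to 145.5 m³/s over 2 intervals.
K = (Q₂/Q₁)^(1/2) = (145.5/215.8)^(1/2) = 0.821.

K ≈ 0.821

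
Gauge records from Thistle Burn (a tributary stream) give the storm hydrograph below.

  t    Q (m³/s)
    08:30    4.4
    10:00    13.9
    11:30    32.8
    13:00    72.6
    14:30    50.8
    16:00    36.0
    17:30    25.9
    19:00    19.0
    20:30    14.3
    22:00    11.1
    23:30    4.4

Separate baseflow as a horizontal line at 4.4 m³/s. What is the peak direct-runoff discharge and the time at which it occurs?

Q_p = 68.2 m³/s at t = 13:00

Subtracting baseflow gives direct-runoff ordinates: 0.0, 9.5, 28.4, 68.2, 46.4, 31.6, 21.5, 14.6, 9.9, 6.7, 0.0 m³/s.
The maximum is 68.2 m³/s, occurring at the reading for t = 13:00.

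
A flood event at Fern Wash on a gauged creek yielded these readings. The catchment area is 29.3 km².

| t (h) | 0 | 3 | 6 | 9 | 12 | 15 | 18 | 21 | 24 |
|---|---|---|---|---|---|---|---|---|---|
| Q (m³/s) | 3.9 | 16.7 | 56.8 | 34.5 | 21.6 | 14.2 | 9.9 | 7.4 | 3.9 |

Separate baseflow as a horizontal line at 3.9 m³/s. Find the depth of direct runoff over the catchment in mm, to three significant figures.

Direct runoff: 0.0, 12.8, 52.9, 30.6, 17.7, 10.3, 6.0, 3.5, 0.0 m³/s; ΣQ_DR = 133.8 m³/s.
V = ΣQ_DR · Δt = 133.8 × 10800 s = 1.445 × 10^6 m³.
Over A = 29.3 km², depth = V / A = 49.3 mm.

d ≈ 49.3 mm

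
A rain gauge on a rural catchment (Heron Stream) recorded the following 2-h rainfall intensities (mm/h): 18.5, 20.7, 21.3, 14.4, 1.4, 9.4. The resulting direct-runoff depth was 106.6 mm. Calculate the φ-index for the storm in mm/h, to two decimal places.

φ ≈ 6.20 mm/h

Only the 5 blocks with intensity above φ contribute runoff: 18.5, 20.7, 21.3, 14.4, 9.4 mm/h.
Σ(I−φ)·Δt = d  ⇒  (18.5+20.7+21.3+14.4+9.4 − 5φ)·2 = 106.6
φ = (84.30 − 106.6/2) / 5 = 6.20 mm/h.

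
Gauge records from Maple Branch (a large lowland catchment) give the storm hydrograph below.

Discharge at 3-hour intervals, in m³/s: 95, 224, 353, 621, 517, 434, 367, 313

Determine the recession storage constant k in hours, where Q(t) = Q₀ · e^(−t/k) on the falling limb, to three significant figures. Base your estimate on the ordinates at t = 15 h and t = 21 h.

k ≈ 18.4 h

On the falling limb, Q drops from 434 to 313 m³/s between t = 15 h and t = 21 h (Δt = 6 h).
k = −Δt / ln(Q₂/Q₁) = −6 / ln(313/434) = 18.4 h.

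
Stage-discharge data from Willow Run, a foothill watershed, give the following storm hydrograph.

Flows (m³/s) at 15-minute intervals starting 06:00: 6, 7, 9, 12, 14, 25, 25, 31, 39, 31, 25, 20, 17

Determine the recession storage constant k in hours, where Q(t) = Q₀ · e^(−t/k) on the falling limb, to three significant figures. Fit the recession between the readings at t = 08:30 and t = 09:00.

k ≈ 1.30 h

On the falling limb, Q drops from 25 to 17 m³/s between t = 08:30 and t = 09:00 (Δt = 0.5 h).
k = −Δt / ln(Q₂/Q₁) = −0.5 / ln(17/25) = 1.30 h.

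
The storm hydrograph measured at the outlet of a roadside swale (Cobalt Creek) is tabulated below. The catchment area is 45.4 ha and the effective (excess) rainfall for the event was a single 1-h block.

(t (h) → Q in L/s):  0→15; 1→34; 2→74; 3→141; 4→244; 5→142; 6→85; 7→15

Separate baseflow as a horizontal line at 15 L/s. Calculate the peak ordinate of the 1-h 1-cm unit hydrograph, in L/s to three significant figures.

Direct runoff: 0.0, 19.0, 59.0, 126.0, 229.0, 127.0, 70.0, 0.0 L/s; ΣQ_DR = 630.0 L/s, peak = 229.0 L/s.
Runoff depth d = ΣQ_DR·Δt / A = 630.0 × 3600 / (45.4 ha) = 4.996 mm.
The 1-cm UH is the DRH scaled by (10 mm)/d, so U_p = 229.0 × 10/4.996 = 458 L/s.

U_p ≈ 458 L/s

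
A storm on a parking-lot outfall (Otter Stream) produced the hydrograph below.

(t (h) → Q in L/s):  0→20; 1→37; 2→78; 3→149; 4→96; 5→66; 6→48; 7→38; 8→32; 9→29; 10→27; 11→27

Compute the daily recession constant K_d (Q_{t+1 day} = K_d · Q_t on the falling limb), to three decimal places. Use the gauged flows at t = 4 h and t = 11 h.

Between t = 4 h and t = 11 h the flow falls from 96 to 27 L/s over 7×1 h = 7 h.
Per-interval ratio K = (27/96)^(1/7) = 0.8343; K_d = K^(24/1) = 0.013.

K_d ≈ 0.013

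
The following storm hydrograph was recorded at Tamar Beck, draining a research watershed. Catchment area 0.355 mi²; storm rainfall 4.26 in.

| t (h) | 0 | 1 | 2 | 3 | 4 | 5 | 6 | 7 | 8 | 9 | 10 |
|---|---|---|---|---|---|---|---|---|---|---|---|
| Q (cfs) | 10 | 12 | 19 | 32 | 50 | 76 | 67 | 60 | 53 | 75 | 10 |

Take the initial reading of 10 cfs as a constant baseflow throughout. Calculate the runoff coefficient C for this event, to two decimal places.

ΣQ_DR = 354.0 cfs; V = ΣQ_DR·Δt = 1.274 × 10^6 ft³.
Runoff depth d = V / A = 1.545 in.
C = d / P = 1.545 / 4.26 = 0.36.

C ≈ 0.36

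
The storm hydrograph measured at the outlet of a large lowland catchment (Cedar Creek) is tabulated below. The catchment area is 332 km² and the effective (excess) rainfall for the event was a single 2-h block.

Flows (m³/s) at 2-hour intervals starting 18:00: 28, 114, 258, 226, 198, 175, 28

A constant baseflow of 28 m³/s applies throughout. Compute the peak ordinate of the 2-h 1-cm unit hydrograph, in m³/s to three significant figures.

U_p ≈ 128 m³/s

Direct runoff: 0.0, 86.0, 230.0, 198.0, 170.0, 147.0, 0.0 m³/s; ΣQ_DR = 831.0 m³/s, peak = 230.0 m³/s.
Runoff depth d = ΣQ_DR·Δt / A = 831.0 × 7200 / (332 km²) = 18.02 mm.
The 1-cm UH is the DRH scaled by (10 mm)/d, so U_p = 230.0 × 10/18.02 = 128 m³/s.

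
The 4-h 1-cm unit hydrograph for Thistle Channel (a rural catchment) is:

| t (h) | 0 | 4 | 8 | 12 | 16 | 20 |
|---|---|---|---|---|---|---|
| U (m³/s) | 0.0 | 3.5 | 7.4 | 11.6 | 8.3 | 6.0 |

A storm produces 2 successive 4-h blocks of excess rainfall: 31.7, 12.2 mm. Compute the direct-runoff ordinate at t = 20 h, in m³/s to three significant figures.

Q ≈ 29.1 m³/s

By discrete convolution, Q_j = Σ (P_i / 10 mm) · U_{j−i}.
At t = 20 h (j=5): Q = (31.7/10)·6.0 + (12.2/10)·8.3 = 29.1 m³/s.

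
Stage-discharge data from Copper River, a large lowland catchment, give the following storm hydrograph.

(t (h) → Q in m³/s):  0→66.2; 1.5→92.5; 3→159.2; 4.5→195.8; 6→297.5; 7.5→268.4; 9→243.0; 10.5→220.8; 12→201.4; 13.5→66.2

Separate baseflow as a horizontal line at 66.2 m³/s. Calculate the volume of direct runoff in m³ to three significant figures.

Direct-runoff ordinates (Q − Q_b): 0.0, 26.3, 93.0, 129.6, 231.3, 202.2, 176.8, 154.6, 135.2, 0.0 m³/s.
ΣQ_DR = 1149 m³/s.
With Δt = 1.5 h = 5400 s, V = ΣQ_DR · Δt = 1149 × 5400 = 6.20 × 10^6 m³.

V ≈ 6.20 × 10^6 m³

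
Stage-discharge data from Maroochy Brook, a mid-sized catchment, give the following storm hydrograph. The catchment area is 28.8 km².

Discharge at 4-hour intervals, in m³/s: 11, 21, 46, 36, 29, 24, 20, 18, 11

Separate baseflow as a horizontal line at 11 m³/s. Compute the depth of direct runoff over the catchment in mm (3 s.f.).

Direct runoff: 0.0, 10.0, 35.0, 25.0, 18.0, 13.0, 9.0, 7.0, 0.0 m³/s; ΣQ_DR = 117.0 m³/s.
V = ΣQ_DR · Δt = 117.0 × 14400 s = 1.685 × 10^6 m³.
Over A = 28.8 km², depth = V / A = 58.5 mm.

d ≈ 58.5 mm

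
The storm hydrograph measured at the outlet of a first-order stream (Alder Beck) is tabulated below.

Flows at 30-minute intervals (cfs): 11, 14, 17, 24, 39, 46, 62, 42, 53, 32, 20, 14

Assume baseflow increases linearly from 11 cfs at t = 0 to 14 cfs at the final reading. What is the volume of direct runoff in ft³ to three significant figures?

Direct-runoff ordinates (Q − Q_b): 0.00, 2.73, 5.45, 12.18, 26.91, 33.64, 49.36, 29.09, 39.82, 18.55, 6.27, 0.00 cfs.
ΣQ_DR = 224.0 cfs.
With Δt = 0.5 h = 1800 s, V = ΣQ_DR · Δt = 224.0 × 1800 = 4.03 × 10^5 ft³.

V ≈ 4.03 × 10^5 ft³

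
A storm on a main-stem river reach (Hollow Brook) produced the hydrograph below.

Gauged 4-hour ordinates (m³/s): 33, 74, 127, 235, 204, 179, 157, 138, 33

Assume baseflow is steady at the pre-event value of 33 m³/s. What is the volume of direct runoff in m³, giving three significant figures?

V ≈ 1.27 × 10^7 m³

Direct-runoff ordinates (Q − Q_b): 0.0, 41.0, 94.0, 202.0, 171.0, 146.0, 124.0, 105.0, 0.0 m³/s.
ΣQ_DR = 883.0 m³/s.
With Δt = 4 h = 14400 s, V = ΣQ_DR · Δt = 883.0 × 14400 = 1.27 × 10^7 m³.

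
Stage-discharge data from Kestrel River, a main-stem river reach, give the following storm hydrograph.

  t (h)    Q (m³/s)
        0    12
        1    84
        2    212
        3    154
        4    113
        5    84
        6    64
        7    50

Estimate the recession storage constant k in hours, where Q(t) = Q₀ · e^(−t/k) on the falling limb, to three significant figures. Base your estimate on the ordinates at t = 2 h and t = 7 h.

k ≈ 3.46 h

On the falling limb, Q drops from 212 to 50 m³/s between t = 2 h and t = 7 h (Δt = 5 h).
k = −Δt / ln(Q₂/Q₁) = −5 / ln(50/212) = 3.46 h.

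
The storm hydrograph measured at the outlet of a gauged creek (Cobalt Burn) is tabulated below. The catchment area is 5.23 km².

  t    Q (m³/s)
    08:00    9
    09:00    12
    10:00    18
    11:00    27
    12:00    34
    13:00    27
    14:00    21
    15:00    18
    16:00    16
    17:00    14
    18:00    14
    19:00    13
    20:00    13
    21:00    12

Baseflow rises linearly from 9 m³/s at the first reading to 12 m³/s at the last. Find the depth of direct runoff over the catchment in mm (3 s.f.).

Direct runoff: 0.00, 2.77, 8.54, 17.31, 24.08, 16.85, 10.62, 7.38, 5.15, 2.92, 2.69, 1.46, 1.23, 0.00 m³/s; ΣQ_DR = 101.0 m³/s.
V = ΣQ_DR · Δt = 101.0 × 3600 s = 3.636 × 10^5 m³.
Over A = 5.23 km², depth = V / A = 69.5 mm.

d ≈ 69.5 mm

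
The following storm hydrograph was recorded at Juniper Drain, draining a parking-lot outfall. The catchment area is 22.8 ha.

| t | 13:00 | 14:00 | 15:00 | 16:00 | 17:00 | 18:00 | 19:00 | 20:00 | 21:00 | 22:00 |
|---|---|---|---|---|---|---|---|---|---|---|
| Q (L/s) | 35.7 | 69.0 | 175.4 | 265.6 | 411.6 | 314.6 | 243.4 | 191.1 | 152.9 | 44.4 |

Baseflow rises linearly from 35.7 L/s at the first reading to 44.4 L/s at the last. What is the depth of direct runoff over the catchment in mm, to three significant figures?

Direct runoff: 0.00, 32.33, 137.77, 227.00, 372.03, 274.07, 201.90, 148.63, 109.47, 0.00 L/s; ΣQ_DR = 1503 L/s.
V = ΣQ_DR · Δt = 1503 × 3600 s = 5.412 × 10^6 L.
Over A = 22.8 ha, depth = V / A = 23.7 mm.

d ≈ 23.7 mm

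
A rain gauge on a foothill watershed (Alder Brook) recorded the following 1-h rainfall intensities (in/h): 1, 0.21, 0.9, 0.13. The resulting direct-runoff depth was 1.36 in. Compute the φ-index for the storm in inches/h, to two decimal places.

Only the 2 blocks with intensity above φ contribute runoff: 1, 0.9 in/h.
Σ(I−φ)·Δt = d  ⇒  (1+0.9 − 2φ)·1 = 1.36
φ = (1.900 − 1.36/1) / 2 = 0.27 in/h.

φ ≈ 0.27 in/h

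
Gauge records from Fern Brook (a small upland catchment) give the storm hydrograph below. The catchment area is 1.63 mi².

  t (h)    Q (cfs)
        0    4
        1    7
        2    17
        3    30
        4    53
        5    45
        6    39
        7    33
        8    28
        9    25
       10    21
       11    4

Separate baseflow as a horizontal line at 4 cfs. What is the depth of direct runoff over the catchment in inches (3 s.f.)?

d ≈ 0.245 in

Direct runoff: 0.0, 3.0, 13.0, 26.0, 49.0, 41.0, 35.0, 29.0, 24.0, 21.0, 17.0, 0.0 cfs; ΣQ_DR = 258.0 cfs.
V = ΣQ_DR · Δt = 258.0 × 3600 s = 9.288 × 10^5 ft³.
Over A = 1.63 mi², depth = V / A = 0.245 in.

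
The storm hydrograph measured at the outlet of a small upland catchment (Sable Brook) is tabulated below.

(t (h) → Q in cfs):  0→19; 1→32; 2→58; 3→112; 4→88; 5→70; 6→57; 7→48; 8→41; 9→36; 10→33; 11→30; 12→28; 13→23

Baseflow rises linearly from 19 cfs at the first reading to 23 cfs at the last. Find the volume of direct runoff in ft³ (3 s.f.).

Direct-runoff ordinates (Q − Q_b): 0.00, 12.69, 38.38, 92.08, 67.77, 49.46, 36.15, 26.85, 19.54, 14.23, 10.92, 7.62, 5.31, 0.00 cfs.
ΣQ_DR = 381.0 cfs.
With Δt = 1 h = 3600 s, V = ΣQ_DR · Δt = 381.0 × 3600 = 1.37 × 10^6 ft³.

V ≈ 1.37 × 10^6 ft³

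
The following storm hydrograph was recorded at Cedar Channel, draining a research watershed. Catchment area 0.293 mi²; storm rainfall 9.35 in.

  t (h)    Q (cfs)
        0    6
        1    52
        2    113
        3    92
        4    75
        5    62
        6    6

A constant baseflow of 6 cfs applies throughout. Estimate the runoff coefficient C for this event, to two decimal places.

ΣQ_DR = 364.0 cfs; V = ΣQ_DR·Δt = 1.310 × 10^6 ft³.
Runoff depth d = V / A = 1.925 in.
C = d / P = 1.925 / 9.35 = 0.21.

C ≈ 0.21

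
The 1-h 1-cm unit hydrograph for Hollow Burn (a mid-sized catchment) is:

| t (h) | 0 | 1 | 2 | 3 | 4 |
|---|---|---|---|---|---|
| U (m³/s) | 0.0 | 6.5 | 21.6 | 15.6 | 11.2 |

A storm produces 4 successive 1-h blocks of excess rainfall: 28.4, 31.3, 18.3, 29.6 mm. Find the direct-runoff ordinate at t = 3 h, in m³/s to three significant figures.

By discrete convolution, Q_j = Σ (P_i / 10 mm) · U_{j−i}.
At t = 3 h (j=3): Q = (28.4/10)·15.6 + (31.3/10)·21.6 + (18.3/10)·6.5 + (29.6/10)·0.0 = 124 m³/s.

Q ≈ 124 m³/s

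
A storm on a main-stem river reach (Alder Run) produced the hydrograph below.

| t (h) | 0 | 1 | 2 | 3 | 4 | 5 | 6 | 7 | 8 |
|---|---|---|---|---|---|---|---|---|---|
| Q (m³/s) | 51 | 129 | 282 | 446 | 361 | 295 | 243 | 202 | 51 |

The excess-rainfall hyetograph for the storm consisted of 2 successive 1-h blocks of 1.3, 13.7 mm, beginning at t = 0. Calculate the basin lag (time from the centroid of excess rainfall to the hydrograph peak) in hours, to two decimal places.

Centroid of excess rainfall: t_c = Σ P_i·t̄_i / ΣP_i = 1.4133 h (block centres at 0.5, 1.5 h).
Hydrograph peak occurs at t = 3 h, so basin lag t_L = 3 − 1.4133 = 1.59 h.

t_L ≈ 1.59 h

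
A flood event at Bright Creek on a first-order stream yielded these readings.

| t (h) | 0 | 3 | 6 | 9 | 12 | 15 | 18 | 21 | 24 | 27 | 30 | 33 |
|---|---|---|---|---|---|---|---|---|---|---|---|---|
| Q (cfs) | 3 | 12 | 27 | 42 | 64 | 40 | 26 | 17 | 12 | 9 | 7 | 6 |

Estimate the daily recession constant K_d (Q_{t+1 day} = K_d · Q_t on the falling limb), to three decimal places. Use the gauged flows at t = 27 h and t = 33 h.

Between t = 27 h and t = 33 h the flow falls from 9 to 6 cfs over 2×3 h = 6 h.
Per-interval ratio K = (6/9)^(1/2) = 0.8165; K_d = K^(24/3) = 0.198.

K_d ≈ 0.198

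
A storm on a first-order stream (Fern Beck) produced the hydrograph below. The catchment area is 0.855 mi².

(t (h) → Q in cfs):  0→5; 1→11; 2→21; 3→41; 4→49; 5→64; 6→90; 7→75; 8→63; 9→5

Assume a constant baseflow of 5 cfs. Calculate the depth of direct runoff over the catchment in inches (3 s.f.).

Direct runoff: 0.0, 6.0, 16.0, 36.0, 44.0, 59.0, 85.0, 70.0, 58.0, 0.0 cfs; ΣQ_DR = 374.0 cfs.
V = ΣQ_DR · Δt = 374.0 × 3600 s = 1.346 × 10^6 ft³.
Over A = 0.855 mi², depth = V / A = 0.678 in.

d ≈ 0.678 in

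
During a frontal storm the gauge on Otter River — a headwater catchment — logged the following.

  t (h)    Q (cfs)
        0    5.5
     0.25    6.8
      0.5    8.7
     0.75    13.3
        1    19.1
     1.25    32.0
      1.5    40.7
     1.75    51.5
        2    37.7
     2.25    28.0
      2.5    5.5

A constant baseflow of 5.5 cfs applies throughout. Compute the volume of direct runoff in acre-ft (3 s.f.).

V ≈ 3.89 acre-ft

Direct-runoff ordinates (Q − Q_b): 0.0, 1.3, 3.2, 7.8, 13.6, 26.5, 35.2, 46.0, 32.2, 22.5, 0.0 cfs.
ΣQ_DR = 188.3 cfs.
With Δt = 0.25 h = 900 s, V = ΣQ_DR · Δt = 188.3 × 900 = 1.69 × 10^5 ft³ = 3.89 acre-ft.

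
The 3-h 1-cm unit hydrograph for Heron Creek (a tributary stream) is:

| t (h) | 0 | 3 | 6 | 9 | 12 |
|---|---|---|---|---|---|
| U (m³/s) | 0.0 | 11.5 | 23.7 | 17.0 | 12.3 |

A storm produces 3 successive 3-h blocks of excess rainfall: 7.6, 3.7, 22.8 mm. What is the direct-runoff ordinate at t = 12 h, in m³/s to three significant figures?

By discrete convolution, Q_j = Σ (P_i / 10 mm) · U_{j−i}.
At t = 12 h (j=4): Q = (7.6/10)·12.3 + (3.7/10)·17.0 + (22.8/10)·23.7 = 69.7 m³/s.

Q ≈ 69.7 m³/s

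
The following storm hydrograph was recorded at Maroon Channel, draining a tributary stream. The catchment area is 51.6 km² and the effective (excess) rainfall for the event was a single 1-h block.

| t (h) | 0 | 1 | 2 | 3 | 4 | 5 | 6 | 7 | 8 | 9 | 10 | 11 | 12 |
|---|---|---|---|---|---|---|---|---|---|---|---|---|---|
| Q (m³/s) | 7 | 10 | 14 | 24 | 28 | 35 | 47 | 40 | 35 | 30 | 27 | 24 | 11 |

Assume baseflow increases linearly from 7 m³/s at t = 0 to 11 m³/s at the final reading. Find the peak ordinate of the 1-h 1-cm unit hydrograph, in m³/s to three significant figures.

U_p ≈ 25.3 m³/s

Direct runoff: 0.00, 2.67, 6.33, 16.00, 19.67, 26.33, 38.00, 30.67, 25.33, 20.00, 16.67, 13.33, 0.00 m³/s; ΣQ_DR = 215.0 m³/s, peak = 38.00 m³/s.
Runoff depth d = ΣQ_DR·Δt / A = 215.0 × 3600 / (51.6 km²) = 15.00 mm.
The 1-cm UH is the DRH scaled by (10 mm)/d, so U_p = 38.00 × 10/15.00 = 25.3 m³/s.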